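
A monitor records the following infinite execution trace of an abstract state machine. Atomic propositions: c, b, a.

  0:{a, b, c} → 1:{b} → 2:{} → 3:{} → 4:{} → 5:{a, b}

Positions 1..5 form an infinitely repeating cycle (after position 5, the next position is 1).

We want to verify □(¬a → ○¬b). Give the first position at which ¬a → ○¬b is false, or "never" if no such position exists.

Check ¬a → ○¬b at each position in order: 0 ✓, 1 ✓, 2 ✓, 3 ✓.
At position 4 the labels are {} and the next position 5 has {a, b}, so ¬a → ○¬b is false there. This is the first violation.

4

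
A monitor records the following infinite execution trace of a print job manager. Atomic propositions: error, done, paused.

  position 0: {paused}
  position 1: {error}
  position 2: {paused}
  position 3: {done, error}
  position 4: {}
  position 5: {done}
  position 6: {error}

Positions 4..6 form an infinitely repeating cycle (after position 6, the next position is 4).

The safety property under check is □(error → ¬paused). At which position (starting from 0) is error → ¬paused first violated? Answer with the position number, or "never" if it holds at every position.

error → ¬paused holds at every position 0..6, and those are all the positions the trace ever visits, so the invariant □(error → ¬paused) is never violated.

never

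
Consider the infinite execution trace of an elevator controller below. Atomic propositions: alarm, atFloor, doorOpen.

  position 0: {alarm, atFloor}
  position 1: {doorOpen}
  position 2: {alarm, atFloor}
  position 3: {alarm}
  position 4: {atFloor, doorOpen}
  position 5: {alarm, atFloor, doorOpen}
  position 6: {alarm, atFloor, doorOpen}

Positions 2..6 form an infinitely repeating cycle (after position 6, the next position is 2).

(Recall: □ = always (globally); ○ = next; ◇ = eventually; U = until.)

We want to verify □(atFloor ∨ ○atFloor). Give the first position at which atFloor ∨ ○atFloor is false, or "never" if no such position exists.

atFloor ∨ ○atFloor holds at every position 0..6, and those are all the positions the trace ever visits, so the invariant □(atFloor ∨ ○atFloor) is never violated.

never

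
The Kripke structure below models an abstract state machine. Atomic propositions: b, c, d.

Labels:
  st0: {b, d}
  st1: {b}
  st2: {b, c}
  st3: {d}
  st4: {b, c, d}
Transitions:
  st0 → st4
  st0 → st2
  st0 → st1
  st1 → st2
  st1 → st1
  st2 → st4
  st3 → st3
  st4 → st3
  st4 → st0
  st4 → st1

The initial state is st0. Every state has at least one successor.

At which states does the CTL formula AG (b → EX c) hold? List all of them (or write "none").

{st3}

States satisfying b → EX c: {st0, st1, st2, st3}.
States satisfying AG (b → EX c): {st3}.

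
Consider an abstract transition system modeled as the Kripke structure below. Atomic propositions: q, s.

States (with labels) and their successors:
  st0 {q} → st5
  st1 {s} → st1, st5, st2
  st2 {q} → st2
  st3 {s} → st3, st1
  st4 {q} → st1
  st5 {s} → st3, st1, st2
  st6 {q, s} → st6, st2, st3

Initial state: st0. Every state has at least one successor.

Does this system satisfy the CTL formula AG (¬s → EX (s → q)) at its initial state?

Does not hold

States satisfying ¬s → EX (s → q): {st1, st2, st3, st5, st6}.
States satisfying AG (¬s → EX (s → q)): {st1, st2, st3, st5, st6}.
st0 is reachable from st0 and violates ¬s → EX (s → q), so AG fails at st0.
st0 ∉ Sat(AG (¬s → EX (s → q))).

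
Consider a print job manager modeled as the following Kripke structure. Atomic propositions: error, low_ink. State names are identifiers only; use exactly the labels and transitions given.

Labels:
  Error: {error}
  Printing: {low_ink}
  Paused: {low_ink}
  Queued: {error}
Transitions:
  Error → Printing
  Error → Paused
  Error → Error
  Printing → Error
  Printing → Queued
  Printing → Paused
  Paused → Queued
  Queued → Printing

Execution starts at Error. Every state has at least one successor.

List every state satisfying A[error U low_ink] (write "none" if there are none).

States satisfying error: {Error, Queued}.
States satisfying low_ink: {Printing, Paused}.
States satisfying A[error U low_ink]: {Printing, Paused, Queued}.

{Printing, Paused, Queued}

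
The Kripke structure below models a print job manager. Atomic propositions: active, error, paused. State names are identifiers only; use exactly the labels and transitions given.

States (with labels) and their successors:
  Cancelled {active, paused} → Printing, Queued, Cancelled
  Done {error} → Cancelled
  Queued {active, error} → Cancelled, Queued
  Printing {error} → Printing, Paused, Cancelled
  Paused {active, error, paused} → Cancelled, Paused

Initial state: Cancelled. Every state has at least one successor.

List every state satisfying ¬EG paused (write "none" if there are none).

{Done, Queued, Printing}

States satisfying paused: {Cancelled, Paused}.
States satisfying EG paused: {Cancelled, Paused}.
States satisfying ¬EG paused: {Done, Queued, Printing}.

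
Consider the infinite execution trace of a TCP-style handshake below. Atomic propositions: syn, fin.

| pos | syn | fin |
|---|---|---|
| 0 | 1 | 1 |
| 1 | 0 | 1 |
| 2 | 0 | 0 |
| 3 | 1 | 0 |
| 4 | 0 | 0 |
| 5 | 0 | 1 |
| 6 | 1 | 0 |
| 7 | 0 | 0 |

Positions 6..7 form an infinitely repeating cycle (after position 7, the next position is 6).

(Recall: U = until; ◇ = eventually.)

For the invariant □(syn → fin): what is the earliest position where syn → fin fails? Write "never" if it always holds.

Check syn → fin at each position in order: 0 ✓, 1 ✓, 2 ✓.
At position 3 the labels are {syn}, so syn → fin is false there. This is the first violation.

3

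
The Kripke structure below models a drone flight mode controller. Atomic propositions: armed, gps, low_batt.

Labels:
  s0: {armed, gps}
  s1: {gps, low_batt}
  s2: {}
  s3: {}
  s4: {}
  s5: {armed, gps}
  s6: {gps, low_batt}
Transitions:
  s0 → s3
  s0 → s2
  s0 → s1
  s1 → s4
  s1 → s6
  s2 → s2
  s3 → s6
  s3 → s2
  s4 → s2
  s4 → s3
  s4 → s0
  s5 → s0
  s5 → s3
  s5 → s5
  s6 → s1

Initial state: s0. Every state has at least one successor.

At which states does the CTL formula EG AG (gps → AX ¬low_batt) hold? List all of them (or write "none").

{s2}

States satisfying AG (gps → AX ¬low_batt): {s2}.
States satisfying EG AG (gps → AX ¬low_batt): {s2}.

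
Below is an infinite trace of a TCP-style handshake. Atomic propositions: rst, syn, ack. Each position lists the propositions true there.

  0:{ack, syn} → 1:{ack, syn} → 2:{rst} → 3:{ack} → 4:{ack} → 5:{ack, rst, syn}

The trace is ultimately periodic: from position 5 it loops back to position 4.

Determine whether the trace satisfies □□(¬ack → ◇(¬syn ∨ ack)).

□(¬ack → ◇(¬syn ∨ ack)) holds at every position 0..5, and those are all positions ever visited, so □□(¬ack → ◇(¬syn ∨ ack)) holds.

Holds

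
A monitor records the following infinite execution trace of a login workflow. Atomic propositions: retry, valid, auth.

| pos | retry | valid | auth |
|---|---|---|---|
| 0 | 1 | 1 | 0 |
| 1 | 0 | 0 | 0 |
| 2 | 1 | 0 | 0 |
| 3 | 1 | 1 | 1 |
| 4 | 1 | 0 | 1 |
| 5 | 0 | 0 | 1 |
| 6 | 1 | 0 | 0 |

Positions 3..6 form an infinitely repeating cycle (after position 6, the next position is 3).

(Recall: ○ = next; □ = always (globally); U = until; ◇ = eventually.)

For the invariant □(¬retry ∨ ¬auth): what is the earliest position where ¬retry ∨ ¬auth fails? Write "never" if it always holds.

3

Check ¬retry ∨ ¬auth at each position in order: 0 ✓, 1 ✓, 2 ✓.
At position 3 the labels are {auth, retry, valid}, so ¬retry ∨ ¬auth is false there. This is the first violation.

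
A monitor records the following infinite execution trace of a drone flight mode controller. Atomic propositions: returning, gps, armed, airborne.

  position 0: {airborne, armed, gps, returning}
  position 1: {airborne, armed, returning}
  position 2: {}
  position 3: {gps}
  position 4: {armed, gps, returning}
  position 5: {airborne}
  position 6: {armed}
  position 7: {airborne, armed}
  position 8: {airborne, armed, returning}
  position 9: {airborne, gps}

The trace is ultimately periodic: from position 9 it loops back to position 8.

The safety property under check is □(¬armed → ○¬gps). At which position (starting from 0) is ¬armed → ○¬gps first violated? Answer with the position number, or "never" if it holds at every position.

Check ¬armed → ○¬gps at each position in order: 0 ✓, 1 ✓.
At position 2 the labels are {} and the next position 3 has {gps}, so ¬armed → ○¬gps is false there. This is the first violation.

2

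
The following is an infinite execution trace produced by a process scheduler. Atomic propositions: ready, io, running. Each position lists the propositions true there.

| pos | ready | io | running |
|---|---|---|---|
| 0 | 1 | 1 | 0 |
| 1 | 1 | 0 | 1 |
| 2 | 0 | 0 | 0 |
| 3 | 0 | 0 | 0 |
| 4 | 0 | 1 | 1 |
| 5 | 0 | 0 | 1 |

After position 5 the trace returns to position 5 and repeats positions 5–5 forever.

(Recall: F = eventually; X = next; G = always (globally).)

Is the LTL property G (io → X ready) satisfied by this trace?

io → X ready must hold at every position from 0 onward. It fails at position 4, so G (io → X ready) is false.
Positions where io holds: 0, 4.
Check X ready at each: 0→ok, 4→fails.

Does not hold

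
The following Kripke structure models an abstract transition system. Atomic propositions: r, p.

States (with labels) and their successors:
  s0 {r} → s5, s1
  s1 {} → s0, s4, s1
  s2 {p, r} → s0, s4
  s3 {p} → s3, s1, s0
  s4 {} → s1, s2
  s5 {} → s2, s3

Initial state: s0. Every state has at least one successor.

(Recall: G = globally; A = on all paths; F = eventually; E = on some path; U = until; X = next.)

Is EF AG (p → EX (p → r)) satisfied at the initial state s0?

Yes

States satisfying AG (p → EX (p → r)): {s0, s1, s2, s3, s4, s5}.
States satisfying EF AG (p → EX (p → r)): {s0, s1, s2, s3, s4, s5}.
Some path from s0 reaches a state where AG (p → EX (p → r)) holds.
s0 ∈ Sat(EF AG (p → EX (p → r))).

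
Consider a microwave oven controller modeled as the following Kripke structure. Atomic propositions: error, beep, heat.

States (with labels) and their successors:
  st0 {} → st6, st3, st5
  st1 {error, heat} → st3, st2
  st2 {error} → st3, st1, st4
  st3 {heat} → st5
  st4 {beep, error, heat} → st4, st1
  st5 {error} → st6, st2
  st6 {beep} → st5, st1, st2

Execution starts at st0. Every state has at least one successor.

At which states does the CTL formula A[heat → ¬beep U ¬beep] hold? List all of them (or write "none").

{st0, st1, st2, st3, st5, st6}

States satisfying heat → ¬beep: {st0, st1, st2, st3, st5, st6}.
States satisfying ¬beep: {st0, st1, st2, st3, st5}.
States satisfying A[heat → ¬beep U ¬beep]: {st0, st1, st2, st3, st5, st6}.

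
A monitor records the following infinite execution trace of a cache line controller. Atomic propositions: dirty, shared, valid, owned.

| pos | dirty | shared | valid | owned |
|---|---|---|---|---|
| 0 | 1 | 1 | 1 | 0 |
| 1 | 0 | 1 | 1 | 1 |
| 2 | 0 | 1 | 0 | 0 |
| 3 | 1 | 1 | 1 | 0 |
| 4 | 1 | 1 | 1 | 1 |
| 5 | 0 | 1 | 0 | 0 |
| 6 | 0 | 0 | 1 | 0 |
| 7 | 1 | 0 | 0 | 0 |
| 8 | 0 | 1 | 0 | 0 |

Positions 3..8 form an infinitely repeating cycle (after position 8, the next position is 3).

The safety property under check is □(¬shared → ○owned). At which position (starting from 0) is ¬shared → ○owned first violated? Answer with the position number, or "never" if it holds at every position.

Check ¬shared → ○owned at each position in order: 0 ✓, 1 ✓, 2 ✓, 3 ✓, 4 ✓, 5 ✓.
At position 6 the labels are {valid} and the next position 7 has {dirty}, so ¬shared → ○owned is false there. This is the first violation.

6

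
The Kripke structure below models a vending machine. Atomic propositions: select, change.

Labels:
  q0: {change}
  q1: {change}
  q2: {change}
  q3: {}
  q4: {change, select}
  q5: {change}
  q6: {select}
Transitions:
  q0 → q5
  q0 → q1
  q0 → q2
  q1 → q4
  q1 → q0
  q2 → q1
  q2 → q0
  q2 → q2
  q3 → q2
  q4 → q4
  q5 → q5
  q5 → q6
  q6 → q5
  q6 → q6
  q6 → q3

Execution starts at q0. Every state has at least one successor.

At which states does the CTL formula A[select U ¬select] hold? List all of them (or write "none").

States satisfying select: {q4, q6}.
States satisfying ¬select: {q0, q1, q2, q3, q5}.
States satisfying A[select U ¬select]: {q0, q1, q2, q3, q5}.

{q0, q1, q2, q3, q5}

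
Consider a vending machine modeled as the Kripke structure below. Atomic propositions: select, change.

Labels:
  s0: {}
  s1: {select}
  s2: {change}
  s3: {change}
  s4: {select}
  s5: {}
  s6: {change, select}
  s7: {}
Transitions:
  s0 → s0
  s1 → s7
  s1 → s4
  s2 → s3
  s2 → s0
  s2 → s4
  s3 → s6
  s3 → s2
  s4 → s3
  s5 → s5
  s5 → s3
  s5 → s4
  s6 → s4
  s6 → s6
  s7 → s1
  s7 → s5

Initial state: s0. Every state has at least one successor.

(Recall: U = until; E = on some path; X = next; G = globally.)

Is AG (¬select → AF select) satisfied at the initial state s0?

No

States satisfying ¬select → AF select: {s1, s4, s6}.
States satisfying AG (¬select → AF select): ∅.
s0 is reachable from s0 and violates ¬select → AF select, so AG fails at s0.
s0 ∉ Sat(AG (¬select → AF select)).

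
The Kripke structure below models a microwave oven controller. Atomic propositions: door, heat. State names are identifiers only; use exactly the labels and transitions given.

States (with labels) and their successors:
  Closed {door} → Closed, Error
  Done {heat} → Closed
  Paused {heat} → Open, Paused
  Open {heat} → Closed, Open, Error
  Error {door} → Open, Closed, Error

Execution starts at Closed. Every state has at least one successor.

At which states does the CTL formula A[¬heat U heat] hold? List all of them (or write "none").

{Done, Paused, Open}

States satisfying ¬heat: {Closed, Error}.
States satisfying heat: {Done, Paused, Open}.
States satisfying A[¬heat U heat]: {Done, Paused, Open}.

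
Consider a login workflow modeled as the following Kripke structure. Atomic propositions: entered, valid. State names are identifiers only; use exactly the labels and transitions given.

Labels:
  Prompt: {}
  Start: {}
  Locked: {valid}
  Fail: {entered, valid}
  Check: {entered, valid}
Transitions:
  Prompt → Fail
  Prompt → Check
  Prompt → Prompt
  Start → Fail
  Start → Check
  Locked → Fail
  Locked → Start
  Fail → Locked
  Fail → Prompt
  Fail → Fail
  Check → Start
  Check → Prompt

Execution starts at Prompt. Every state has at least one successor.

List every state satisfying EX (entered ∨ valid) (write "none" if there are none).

States satisfying entered ∨ valid: {Locked, Fail, Check}.
States satisfying EX (entered ∨ valid): {Prompt, Start, Locked, Fail}.

{Prompt, Start, Locked, Fail}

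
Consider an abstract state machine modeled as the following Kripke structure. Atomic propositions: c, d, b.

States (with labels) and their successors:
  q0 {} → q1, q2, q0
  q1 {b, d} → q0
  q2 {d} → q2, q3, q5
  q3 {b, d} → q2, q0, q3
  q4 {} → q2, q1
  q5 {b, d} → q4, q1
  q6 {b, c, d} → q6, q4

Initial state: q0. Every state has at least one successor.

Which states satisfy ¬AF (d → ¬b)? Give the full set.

{q3, q6}

States satisfying d → ¬b: {q0, q2, q4}.
States satisfying AF (d → ¬b): {q0, q1, q2, q4, q5}.
States satisfying ¬AF (d → ¬b): {q3, q6}.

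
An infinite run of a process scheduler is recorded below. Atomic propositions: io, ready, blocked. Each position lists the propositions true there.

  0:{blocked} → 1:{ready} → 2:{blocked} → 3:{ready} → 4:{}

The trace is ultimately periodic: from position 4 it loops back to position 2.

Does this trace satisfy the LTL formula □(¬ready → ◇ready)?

¬ready → ◇ready holds at every position 0..4, and those are all positions ever visited, so □(¬ready → ◇ready) holds.
Positions where ¬ready holds: 0, 2, 4.
Check ◇ready at each: 0→ok, 2→ok, 4→ok.

Satisfied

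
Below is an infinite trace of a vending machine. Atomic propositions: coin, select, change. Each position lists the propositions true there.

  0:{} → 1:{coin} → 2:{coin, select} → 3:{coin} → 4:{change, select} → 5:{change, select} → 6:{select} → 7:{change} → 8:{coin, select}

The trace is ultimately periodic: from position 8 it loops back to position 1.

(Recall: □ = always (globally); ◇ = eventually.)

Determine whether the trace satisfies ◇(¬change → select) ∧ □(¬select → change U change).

¬change → select holds at position 2, which is reachable from 0, so ◇(¬change → select) holds.
¬select → change U change must hold at every position from 0 onward. It fails at position 0, so □(¬select → change U change) is false.
Positions where ¬select holds: 0, 1, 3, 7.
Check change U change at each: 0→fails, 1→fails, 3→fails, 7→ok.
At position 0: ◇(¬change → select) is true; □(¬select → change U change) is false; so ◇(¬change → select) ∧ □(¬select → change U change) is false.

Violated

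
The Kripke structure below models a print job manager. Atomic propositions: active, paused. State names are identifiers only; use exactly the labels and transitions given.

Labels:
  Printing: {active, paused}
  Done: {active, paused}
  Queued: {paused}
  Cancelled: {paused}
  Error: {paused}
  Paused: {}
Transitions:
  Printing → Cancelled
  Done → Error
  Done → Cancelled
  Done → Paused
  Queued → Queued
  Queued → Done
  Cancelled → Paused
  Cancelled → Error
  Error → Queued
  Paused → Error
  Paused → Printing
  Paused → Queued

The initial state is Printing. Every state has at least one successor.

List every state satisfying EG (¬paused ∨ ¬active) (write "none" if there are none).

States satisfying ¬paused ∨ ¬active: {Queued, Cancelled, Error, Paused}.
States satisfying EG (¬paused ∨ ¬active): {Queued, Cancelled, Error, Paused}.

{Queued, Cancelled, Error, Paused}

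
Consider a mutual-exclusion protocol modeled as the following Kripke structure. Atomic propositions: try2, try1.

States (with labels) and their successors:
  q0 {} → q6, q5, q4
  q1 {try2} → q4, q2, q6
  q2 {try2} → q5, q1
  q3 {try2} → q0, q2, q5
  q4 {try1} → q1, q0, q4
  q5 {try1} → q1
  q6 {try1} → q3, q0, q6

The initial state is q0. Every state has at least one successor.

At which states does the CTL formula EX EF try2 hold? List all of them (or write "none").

States satisfying EF try2: {q0, q1, q2, q3, q4, q5, q6}.
States satisfying EX EF try2: {q0, q1, q2, q3, q4, q5, q6}.

{q0, q1, q2, q3, q4, q5, q6}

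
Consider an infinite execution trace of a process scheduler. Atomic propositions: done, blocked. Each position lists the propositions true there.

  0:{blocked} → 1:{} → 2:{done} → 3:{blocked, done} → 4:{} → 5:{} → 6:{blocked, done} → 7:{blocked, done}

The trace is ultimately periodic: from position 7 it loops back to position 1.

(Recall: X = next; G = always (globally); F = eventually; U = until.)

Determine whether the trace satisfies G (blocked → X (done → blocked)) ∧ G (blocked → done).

Violated

blocked → X (done → blocked) holds at every position 0..7, and those are all positions ever visited, so G (blocked → X (done → blocked)) holds.
Positions where blocked holds: 0, 3, 6, 7.
Check X (done → blocked) at each: 0→ok, 3→ok, 6→ok, 7→ok.
blocked → done must hold at every position from 0 onward. It fails at position 0, so G (blocked → done) is false.
Positions where blocked holds: 0, 3, 6, 7.
Check done at each: 0→fails, 3→ok, 6→ok, 7→ok.
At position 0: G (blocked → X (done → blocked)) is true; G (blocked → done) is false; so G (blocked → X (done → blocked)) ∧ G (blocked → done) is false.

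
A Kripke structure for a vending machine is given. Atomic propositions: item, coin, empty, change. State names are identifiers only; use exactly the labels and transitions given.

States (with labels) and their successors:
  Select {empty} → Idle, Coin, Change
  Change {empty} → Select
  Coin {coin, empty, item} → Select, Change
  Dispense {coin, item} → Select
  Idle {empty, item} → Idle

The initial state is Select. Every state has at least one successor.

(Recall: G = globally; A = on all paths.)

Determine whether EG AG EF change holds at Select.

States satisfying AG EF change: ∅.
States satisfying EG AG EF change: ∅.
No suitable path/successor from Select witnesses the formula.
Select ∉ Sat(EG AG EF change).

No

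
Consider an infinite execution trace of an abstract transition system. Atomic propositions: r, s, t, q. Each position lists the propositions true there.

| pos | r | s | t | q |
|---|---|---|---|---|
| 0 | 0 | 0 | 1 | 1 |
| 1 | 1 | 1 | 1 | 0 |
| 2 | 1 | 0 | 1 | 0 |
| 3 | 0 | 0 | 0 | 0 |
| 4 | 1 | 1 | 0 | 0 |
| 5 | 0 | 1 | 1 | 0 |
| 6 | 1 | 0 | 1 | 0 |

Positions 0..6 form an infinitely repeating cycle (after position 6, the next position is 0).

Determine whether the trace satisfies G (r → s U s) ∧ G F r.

r → s U s must hold at every position from 0 onward. It fails at position 2, so G (r → s U s) is false.
Positions where r holds: 1, 2, 4, 6.
Check s U s at each: 1→ok, 2→fails, 4→ok, 6→fails.
F r holds at every position 0..6, and those are all positions ever visited, so G F r holds.
At position 0: G (r → s U s) is false; G F r is true; so G (r → s U s) ∧ G F r is false.

Does not hold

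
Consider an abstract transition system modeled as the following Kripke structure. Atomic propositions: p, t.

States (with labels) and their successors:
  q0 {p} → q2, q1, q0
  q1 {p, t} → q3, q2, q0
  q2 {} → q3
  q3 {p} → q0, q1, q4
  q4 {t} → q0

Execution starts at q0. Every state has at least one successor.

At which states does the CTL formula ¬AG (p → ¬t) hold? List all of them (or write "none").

{q0, q1, q2, q3, q4}

States satisfying p → ¬t: {q0, q2, q3, q4}.
States satisfying AG (p → ¬t): ∅.
States satisfying ¬AG (p → ¬t): {q0, q1, q2, q3, q4}.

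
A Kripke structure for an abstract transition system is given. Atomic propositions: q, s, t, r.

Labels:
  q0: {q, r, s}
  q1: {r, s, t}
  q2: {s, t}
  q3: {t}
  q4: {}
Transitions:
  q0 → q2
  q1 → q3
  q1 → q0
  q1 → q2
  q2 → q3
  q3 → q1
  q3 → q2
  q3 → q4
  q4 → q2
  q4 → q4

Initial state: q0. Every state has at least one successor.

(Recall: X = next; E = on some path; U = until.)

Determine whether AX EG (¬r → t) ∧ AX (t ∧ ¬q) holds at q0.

States satisfying EG (¬r → t): {q0, q1, q2, q3}.
States satisfying AX EG (¬r → t): {q0, q1, q2}.
States satisfying t ∧ ¬q: {q1, q2, q3}.
States satisfying AX (t ∧ ¬q): {q0, q2}.
States satisfying AX EG (¬r → t) ∧ AX (t ∧ ¬q): {q0, q2}.
q0 ∈ Sat(AX EG (¬r → t) ∧ AX (t ∧ ¬q)).

Holds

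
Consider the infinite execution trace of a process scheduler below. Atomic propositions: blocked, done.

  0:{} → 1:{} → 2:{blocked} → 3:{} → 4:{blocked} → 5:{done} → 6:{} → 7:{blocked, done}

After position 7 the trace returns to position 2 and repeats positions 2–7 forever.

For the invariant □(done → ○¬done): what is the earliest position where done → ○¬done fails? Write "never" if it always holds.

done → ○¬done holds at every position 0..7, and those are all the positions the trace ever visits, so the invariant □(done → ○¬done) is never violated.

never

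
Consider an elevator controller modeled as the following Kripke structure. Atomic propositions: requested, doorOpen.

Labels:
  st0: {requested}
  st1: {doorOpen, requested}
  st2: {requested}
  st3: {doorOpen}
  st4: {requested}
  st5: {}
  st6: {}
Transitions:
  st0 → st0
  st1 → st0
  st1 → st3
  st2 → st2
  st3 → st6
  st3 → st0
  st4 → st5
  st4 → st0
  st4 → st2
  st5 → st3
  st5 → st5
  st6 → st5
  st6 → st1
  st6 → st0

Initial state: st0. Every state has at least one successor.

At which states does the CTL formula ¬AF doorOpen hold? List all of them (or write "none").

States satisfying doorOpen: {st1, st3}.
States satisfying AF doorOpen: {st1, st3}.
States satisfying ¬AF doorOpen: {st0, st2, st4, st5, st6}.

{st0, st2, st4, st5, st6}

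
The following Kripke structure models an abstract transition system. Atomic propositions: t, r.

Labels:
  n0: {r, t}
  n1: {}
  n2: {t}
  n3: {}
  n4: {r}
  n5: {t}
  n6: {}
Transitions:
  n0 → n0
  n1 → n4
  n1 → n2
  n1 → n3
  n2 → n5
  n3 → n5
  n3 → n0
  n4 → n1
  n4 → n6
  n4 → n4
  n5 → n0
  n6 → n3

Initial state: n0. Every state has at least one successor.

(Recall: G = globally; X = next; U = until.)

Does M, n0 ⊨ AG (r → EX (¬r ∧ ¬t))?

No

States satisfying r → EX (¬r ∧ ¬t): {n1, n2, n3, n4, n5, n6}.
States satisfying AG (r → EX (¬r ∧ ¬t)): ∅.
n0 is reachable from n0 and violates r → EX (¬r ∧ ¬t), so AG fails at n0.
n0 ∉ Sat(AG (r → EX (¬r ∧ ¬t))).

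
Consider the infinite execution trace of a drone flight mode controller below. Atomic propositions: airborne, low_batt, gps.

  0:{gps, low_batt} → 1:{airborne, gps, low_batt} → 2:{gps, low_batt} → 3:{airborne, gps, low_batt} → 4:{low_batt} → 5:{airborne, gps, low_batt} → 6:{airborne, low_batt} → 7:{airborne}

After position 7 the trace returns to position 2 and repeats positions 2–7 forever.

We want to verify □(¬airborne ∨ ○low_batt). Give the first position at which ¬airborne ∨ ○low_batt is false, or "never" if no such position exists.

Check ¬airborne ∨ ○low_batt at each position in order: 0 ✓, 1 ✓, 2 ✓, 3 ✓, 4 ✓, 5 ✓.
At position 6 the labels are {airborne, low_batt} and the next position 7 has {airborne}, so ¬airborne ∨ ○low_batt is false there. This is the first violation.

6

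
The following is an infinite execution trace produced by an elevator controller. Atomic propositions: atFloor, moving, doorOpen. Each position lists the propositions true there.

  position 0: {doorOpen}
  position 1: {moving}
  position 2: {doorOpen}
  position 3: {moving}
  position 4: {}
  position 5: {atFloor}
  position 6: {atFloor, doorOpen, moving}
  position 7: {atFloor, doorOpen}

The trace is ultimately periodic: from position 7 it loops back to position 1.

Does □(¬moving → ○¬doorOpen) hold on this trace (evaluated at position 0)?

Violated

¬moving → ○¬doorOpen must hold at every position from 0 onward. It fails at position 5, so □(¬moving → ○¬doorOpen) is false.
Positions where ¬moving holds: 0, 2, 4, 5, 7.
Check ○¬doorOpen at each: 0→ok, 2→ok, 4→ok, 5→fails, 7→ok.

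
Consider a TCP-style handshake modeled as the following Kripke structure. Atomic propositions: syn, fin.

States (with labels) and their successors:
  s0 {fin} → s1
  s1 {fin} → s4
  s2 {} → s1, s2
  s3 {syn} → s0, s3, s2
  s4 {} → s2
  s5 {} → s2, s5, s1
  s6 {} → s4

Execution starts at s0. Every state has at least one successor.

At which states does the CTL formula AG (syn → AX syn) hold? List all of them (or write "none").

{s0, s1, s2, s4, s5, s6}

States satisfying syn → AX syn: {s0, s1, s2, s4, s5, s6}.
States satisfying AG (syn → AX syn): {s0, s1, s2, s4, s5, s6}.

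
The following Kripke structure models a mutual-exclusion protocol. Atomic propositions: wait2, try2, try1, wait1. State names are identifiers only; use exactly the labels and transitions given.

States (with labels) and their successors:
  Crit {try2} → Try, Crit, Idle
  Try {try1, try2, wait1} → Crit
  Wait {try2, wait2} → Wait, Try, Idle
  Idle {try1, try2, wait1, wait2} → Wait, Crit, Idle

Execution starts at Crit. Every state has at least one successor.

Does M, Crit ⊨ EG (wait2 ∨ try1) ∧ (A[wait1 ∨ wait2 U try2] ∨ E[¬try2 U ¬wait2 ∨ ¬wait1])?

States satisfying wait2 ∨ try1: {Try, Wait, Idle}.
States satisfying EG (wait2 ∨ try1): {Wait, Idle}.
States satisfying wait1 ∨ wait2: {Try, Wait, Idle}.
States satisfying try2: {Crit, Try, Wait, Idle}.
States satisfying A[wait1 ∨ wait2 U try2]: {Crit, Try, Wait, Idle}.
States satisfying ¬try2: ∅.
States satisfying ¬wait2 ∨ ¬wait1: {Crit, Try, Wait}.
States satisfying E[¬try2 U ¬wait2 ∨ ¬wait1]: {Crit, Try, Wait}.
States satisfying EG (wait2 ∨ try1) ∧ (A[wait1 ∨ wait2 U try2] ∨ E[¬try2 U ¬wait2 ∨ ¬wait1]): {Wait, Idle}.
Crit ∉ Sat(EG (wait2 ∨ try1) ∧ (A[wait1 ∨ wait2 U try2] ∨ E[¬try2 U ¬wait2 ∨ ¬wait1])).

Violated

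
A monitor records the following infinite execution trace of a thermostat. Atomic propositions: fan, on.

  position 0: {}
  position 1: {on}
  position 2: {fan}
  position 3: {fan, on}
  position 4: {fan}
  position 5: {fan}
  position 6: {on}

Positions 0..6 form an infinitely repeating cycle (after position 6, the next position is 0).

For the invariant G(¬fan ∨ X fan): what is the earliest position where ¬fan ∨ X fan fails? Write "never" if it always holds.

5

Check ¬fan ∨ X fan at each position in order: 0 ✓, 1 ✓, 2 ✓, 3 ✓, 4 ✓.
At position 5 the labels are {fan} and the next position 6 has {on}, so ¬fan ∨ X fan is false there. This is the first violation.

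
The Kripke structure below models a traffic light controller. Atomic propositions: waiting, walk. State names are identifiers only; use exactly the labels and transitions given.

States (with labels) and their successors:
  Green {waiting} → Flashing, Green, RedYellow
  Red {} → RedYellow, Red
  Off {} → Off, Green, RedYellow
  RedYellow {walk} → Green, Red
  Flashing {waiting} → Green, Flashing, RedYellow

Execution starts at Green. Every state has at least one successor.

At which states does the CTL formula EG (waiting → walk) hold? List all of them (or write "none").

States satisfying waiting → walk: {Red, Off, RedYellow}.
States satisfying EG (waiting → walk): {Red, Off, RedYellow}.

{Red, Off, RedYellow}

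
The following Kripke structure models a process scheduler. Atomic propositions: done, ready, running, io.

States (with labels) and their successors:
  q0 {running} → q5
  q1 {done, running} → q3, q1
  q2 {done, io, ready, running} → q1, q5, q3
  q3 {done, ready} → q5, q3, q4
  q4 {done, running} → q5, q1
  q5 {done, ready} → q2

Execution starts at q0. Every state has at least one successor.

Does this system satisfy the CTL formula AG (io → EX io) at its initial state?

States satisfying io → EX io: {q0, q1, q3, q4, q5}.
States satisfying AG (io → EX io): ∅.
q2 is reachable from q0 and violates io → EX io, so AG fails at q0.
q0 ∉ Sat(AG (io → EX io)).

Does not hold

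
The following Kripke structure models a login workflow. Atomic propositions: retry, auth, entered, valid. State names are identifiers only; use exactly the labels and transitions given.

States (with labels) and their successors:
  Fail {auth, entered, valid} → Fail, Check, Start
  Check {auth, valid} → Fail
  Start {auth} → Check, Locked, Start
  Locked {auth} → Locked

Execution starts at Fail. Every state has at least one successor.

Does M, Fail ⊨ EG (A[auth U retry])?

Violated

States satisfying A[auth U retry]: ∅.
States satisfying EG (A[auth U retry]): ∅.
No suitable path/successor from Fail witnesses the formula.
Fail ∉ Sat(EG (A[auth U retry])).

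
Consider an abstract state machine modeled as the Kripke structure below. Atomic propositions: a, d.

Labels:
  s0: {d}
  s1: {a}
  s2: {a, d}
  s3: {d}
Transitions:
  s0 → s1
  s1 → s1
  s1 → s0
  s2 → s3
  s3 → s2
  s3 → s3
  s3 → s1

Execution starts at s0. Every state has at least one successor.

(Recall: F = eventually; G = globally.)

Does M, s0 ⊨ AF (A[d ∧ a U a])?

States satisfying A[d ∧ a U a]: {s1, s2}.
States satisfying AF (A[d ∧ a U a]): {s0, s1, s2}.
s0 ∈ Sat(AF (A[d ∧ a U a])).

Satisfied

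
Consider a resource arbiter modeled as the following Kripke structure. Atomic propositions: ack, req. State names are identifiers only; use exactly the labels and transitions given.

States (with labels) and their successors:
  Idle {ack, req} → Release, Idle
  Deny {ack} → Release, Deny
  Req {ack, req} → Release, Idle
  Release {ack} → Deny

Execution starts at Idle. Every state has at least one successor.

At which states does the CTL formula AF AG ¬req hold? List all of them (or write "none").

{Deny, Release}

States satisfying AG ¬req: {Deny, Release}.
States satisfying AF AG ¬req: {Deny, Release}.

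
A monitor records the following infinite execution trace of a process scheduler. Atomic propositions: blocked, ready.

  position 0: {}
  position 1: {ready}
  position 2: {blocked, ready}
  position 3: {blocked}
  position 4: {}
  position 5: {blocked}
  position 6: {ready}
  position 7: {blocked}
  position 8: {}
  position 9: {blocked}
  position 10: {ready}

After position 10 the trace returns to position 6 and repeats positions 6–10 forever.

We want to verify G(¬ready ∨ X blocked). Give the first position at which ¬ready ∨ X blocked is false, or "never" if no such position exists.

10

Check ¬ready ∨ X blocked at each position in order: 0 ✓, 1 ✓, 2 ✓, 3 ✓, 4 ✓, 5 ✓, 6 ✓, 7 ✓, 8 ✓, 9 ✓.
At position 10 the labels are {ready} and the next position 6 has {ready}, so ¬ready ∨ X blocked is false there. This is the first violation.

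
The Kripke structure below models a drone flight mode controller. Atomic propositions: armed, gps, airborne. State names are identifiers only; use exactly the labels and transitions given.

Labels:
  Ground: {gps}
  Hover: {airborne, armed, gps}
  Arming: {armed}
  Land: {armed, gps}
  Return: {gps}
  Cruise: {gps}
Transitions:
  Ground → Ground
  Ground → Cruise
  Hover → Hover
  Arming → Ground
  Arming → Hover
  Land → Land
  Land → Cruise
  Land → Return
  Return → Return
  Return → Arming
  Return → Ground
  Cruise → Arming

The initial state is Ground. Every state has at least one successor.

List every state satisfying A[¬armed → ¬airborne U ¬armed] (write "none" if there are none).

States satisfying ¬armed → ¬airborne: {Ground, Hover, Arming, Land, Return, Cruise}.
States satisfying ¬armed: {Ground, Return, Cruise}.
States satisfying A[¬armed → ¬airborne U ¬armed]: {Ground, Return, Cruise}.

{Ground, Return, Cruise}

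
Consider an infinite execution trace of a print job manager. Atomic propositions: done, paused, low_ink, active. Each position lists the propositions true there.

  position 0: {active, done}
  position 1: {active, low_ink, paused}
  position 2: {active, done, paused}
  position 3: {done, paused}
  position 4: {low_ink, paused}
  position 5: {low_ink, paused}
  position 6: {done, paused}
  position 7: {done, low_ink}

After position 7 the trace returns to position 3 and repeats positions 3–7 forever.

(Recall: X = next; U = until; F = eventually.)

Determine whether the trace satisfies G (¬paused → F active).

Violated

¬paused → F active must hold at every position from 0 onward. It fails at position 7, so G (¬paused → F active) is false.
Positions where ¬paused holds: 0, 7.
Check F active at each: 0→ok, 7→fails.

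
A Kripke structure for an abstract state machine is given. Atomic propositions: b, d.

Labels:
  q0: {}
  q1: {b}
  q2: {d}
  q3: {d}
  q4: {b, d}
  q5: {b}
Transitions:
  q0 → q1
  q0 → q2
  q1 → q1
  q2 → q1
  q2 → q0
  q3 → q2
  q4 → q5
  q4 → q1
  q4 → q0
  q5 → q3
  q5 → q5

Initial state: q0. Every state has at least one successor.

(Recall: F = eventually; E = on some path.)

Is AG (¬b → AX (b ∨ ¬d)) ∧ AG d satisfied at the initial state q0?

States satisfying ¬b → AX (b ∨ ¬d): {q1, q2, q4, q5}.
States satisfying AG (¬b → AX (b ∨ ¬d)): {q1}.
States satisfying d: {q2, q3, q4}.
States satisfying AG d: ∅.
States satisfying AG (¬b → AX (b ∨ ¬d)) ∧ AG d: ∅.
q0 ∉ Sat(AG (¬b → AX (b ∨ ¬d)) ∧ AG d).

Violated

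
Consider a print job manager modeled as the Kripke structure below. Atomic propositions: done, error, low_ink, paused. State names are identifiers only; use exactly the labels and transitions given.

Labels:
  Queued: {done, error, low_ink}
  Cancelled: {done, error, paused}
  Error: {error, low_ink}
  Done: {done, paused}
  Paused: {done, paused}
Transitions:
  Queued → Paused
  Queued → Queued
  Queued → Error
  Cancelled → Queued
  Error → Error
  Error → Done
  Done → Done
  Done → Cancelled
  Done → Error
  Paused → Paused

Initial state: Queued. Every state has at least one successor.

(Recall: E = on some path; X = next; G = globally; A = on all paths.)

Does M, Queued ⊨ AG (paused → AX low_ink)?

Violated

States satisfying paused → AX low_ink: {Queued, Cancelled, Error}.
States satisfying AG (paused → AX low_ink): ∅.
Done is reachable from Queued and violates paused → AX low_ink, so AG fails at Queued.
Queued ∉ Sat(AG (paused → AX low_ink)).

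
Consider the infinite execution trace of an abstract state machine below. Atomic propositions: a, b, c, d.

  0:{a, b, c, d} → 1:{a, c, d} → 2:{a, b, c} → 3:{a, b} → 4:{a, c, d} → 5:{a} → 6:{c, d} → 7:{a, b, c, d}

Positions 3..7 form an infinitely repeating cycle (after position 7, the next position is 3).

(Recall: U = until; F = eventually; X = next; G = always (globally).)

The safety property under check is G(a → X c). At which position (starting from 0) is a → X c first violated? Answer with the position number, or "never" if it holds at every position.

Check a → X c at each position in order: 0 ✓, 1 ✓.
At position 2 the labels are {a, b, c} and the next position 3 has {a, b}, so a → X c is false there. This is the first violation.

2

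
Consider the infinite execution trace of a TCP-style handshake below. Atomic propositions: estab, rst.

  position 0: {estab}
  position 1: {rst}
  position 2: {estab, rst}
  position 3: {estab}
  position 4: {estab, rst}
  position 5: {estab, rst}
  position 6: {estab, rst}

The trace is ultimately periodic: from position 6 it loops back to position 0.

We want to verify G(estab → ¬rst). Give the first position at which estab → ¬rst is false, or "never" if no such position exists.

2

Check estab → ¬rst at each position in order: 0 ✓, 1 ✓.
At position 2 the labels are {estab, rst}, so estab → ¬rst is false there. This is the first violation.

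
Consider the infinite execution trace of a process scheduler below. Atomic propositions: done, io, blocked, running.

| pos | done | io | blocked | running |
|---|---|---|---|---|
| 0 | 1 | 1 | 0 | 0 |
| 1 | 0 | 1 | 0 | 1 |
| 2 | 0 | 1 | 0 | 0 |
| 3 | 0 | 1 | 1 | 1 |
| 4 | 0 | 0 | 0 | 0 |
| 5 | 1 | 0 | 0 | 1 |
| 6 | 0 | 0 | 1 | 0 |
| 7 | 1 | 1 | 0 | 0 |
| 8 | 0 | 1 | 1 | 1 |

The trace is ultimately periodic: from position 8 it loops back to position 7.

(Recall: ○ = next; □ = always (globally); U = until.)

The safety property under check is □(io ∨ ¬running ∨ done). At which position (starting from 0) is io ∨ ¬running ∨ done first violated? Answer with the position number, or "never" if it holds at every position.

io ∨ ¬running ∨ done holds at every position 0..8, and those are all the positions the trace ever visits, so the invariant □(io ∨ ¬running ∨ done) is never violated.

never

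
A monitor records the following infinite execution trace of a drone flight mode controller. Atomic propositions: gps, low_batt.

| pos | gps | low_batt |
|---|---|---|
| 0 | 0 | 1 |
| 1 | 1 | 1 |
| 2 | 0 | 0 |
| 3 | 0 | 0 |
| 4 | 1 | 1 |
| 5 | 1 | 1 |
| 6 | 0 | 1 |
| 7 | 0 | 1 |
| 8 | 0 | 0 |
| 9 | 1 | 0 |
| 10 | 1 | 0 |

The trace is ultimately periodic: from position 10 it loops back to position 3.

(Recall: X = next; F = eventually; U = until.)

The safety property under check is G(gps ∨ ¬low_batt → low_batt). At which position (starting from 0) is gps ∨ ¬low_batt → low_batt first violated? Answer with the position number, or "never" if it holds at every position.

Check gps ∨ ¬low_batt → low_batt at each position in order: 0 ✓, 1 ✓.
At position 2 the labels are {}, so gps ∨ ¬low_batt → low_batt is false there. This is the first violation.

2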